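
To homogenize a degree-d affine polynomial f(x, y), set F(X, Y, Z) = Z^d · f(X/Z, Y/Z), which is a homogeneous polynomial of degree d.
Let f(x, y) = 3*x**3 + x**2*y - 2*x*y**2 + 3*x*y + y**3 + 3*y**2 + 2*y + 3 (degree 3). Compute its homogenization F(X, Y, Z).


F(X, Y, Z) = 3*X**3 + X**2*Y - 2*X*Y**2 + 3*X*Y*Z + Y**3 + 3*Y**2*Z + 2*Y*Z**2 + 3*Z**3

deg(f) = 3.
Substitute x = X/Z, y = Y/Z into f, then multiply by Z^3.
  monomial 3·x^3·y^0 ↦ 3·X^3·Y^0·Z^0.
  monomial 1·x^2·y^1 ↦ 1·X^2·Y^1·Z^0.
  monomial -2·x^1·y^2 ↦ -2·X^1·Y^2·Z^0.
  monomial 3·x^1·y^1 ↦ 3·X^1·Y^1·Z^1.
  monomial 1·x^0·y^3 ↦ 1·X^0·Y^3·Z^0.
  monomial 3·x^0·y^2 ↦ 3·X^0·Y^2·Z^1.
  monomial 2·x^0·y^1 ↦ 2·X^0·Y^1·Z^2.
  monomial 3·x^0·y^0 ↦ 3·X^0·Y^0·Z^3.
Collecting: F(X, Y, Z) = 3*X**3 + X**2*Y - 2*X*Y**2 + 3*X*Y*Z + Y**3 + 3*Y**2*Z + 2*Y*Z**2 + 3*Z**3.


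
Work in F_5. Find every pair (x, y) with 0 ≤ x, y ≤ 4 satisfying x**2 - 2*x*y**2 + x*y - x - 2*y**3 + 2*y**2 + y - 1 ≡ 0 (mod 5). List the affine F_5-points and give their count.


Affine F_5-points: {(0, 1), (2, 1), (3, 0)}; count = 3.

For each of the 25 pairs (x, y) ∈ F_5², evaluate f(x, y) mod 5. Record the zeros.
  x = 0: [0↦4, 1↦0, 2↦3, 3↦1, 4↦2]  zeros at y ∈ {1}
  x = 1: [0↦4, 1↦4, 2↦2, 3↦1, 4↦4]  zeros at y ∈ ∅
  x = 2: [0↦1, 1↦0, 2↦3, 3↦3, 4↦3]  zeros at y ∈ {1}
  x = 3: [0↦0, 1↦3, 2↦1, 3↦2, 4↦4]  zeros at y ∈ {0}
  x = 4: [0↦1, 1↦3, 2↦1, 3↦3, 4↦2]  zeros at y ∈ ∅
Collecting zeros: affine points = {(0, 1), (2, 1), (3, 0)}.
Total count |C(F_5)_aff| = 3.


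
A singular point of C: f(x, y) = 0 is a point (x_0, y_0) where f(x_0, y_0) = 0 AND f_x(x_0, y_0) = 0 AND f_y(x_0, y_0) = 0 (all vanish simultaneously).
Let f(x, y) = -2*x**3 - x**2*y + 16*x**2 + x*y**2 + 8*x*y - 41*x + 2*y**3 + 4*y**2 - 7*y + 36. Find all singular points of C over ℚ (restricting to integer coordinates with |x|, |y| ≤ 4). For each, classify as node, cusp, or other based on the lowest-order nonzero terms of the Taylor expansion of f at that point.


Singular points: {(3, -1)}; classification: node.

Compute partial derivatives:
  f_x = -6*x**2 - 2*x*y + 32*x + y**2 + 8*y - 41.
  f_y = -x**2 + 2*x*y + 8*x + 6*y**2 + 8*y - 7.
Scan x_0 ∈ {−4, ..., 4}. For each x_0, f_y(x_0, y) is a polynomial in y; find its integer roots y ∈ {−4, ..., 4}, then test f_x and f at those candidates.
  x = -4: f_y(-4, y) = 6*y**2 - 55; no integer root y with |y| ≤ 4.
  x = -3: f_y(-3, y) = 6*y**2 + 2*y - 40; no integer root y with |y| ≤ 4.
  x = -2: f_y(-2, y) = 6*y**2 + 4*y - 27; no integer root y with |y| ≤ 4.
  x = -1: f_y(-1, y) = 6*y**2 + 6*y - 16; no integer root y with |y| ≤ 4.
  x = 0: f_y(0, y) = 6*y**2 + 8*y - 7; no integer root y with |y| ≤ 4.
  x = 1: f_y(1, y) = 6*y**2 + 10*y; vanishes at y ∈ {0}. (1, 0): f_x = -15 ≠ 0.
  x = 2: f_y(2, y) = 6*y**2 + 12*y + 5; no integer root y with |y| ≤ 4.
  x = 3: f_y(3, y) = 6*y**2 + 14*y + 8; vanishes at y ∈ {-1}. (3, -1): f_x = 0, f = 0 — SINGULAR.
  x = 4: f_y(4, y) = 6*y**2 + 16*y + 9; no integer root y with |y| ≤ 4.
Only singular point on the grid: (3, -1).
Classify: substitute x = 3 + u, y = -1 + v and expand: f = -2*u**3 - u**2*v - u**2 + u*v**2 + 2*v**3 + v**2.
No constant or linear terms (consistent with a singular point). Quadratic part: -u**2 + v**2. Cubic part: -2*u**3 - u**2*v + u*v**2 + 2*v**3.
The quadratic part v**2 - u**2 = (v − u)(v + u) splits into two distinct linear factors, so there are two distinct tangent lines y − -1 = ±(x − 3) — this is a node (ordinary double point).
Classification: node.


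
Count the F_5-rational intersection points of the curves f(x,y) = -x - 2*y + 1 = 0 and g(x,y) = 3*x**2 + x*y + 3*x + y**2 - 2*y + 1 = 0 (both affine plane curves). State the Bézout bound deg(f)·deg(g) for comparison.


Common zeros: ∅; count = 0; Bézout bound = 2.

deg(f) = 1, deg(g) = 2, so Bézout bound = 2.
Scan x ∈ F_5. For each x, list the y ∈ F_5 with f(x, y) ≡ 0 and those with g(x, y) ≡ 0 (mod 5); the common zeros in that column are the intersection.
  x = 0: f ≡ 0 at y ∈ {3}; g ≡ 0 at y ∈ {1}; common: ∅.
  x = 1: f ≡ 0 at y ∈ {0}; g ≡ 0 at y ∈ ∅; common: ∅.
  x = 2: f ≡ 0 at y ∈ {2}; g ≡ 0 at y ∈ {1, 4}; common: ∅.
  x = 3: f ≡ 0 at y ∈ {4}; g ≡ 0 at y ∈ ∅; common: ∅.
  x = 4: f ≡ 0 at y ∈ {1}; g ≡ 0 at y ∈ {4}; common: ∅.
Collecting: common zeros = ∅, so the count is 0.
Comparison with the Bézout bound: 0 ≤ 2 = deg(f)·deg(g), as expected for curves with no common component (the affine F_5-count falls short of the bound because intersections may lie at infinity, over extension fields, or carry multiplicity).


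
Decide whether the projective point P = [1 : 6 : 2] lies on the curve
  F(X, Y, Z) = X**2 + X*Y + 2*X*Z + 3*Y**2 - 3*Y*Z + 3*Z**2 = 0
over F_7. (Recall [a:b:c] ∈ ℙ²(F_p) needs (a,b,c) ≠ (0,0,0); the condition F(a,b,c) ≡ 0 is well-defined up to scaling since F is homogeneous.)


F(1,6,2) ≡ 4 (mod 7); P is NOT on the curve.

Evaluate F(1, 6, 2) term-by-term (mod 7).
  X**2 ↦ 1·1·1·1 = 1
  X*Y ↦ 1·1·6·1 = 6
  2*X*Z ↦ 2·1·1·2 = 4
  3*Y**2 ↦ 3·1·36·1 = 108
  -3*Y*Z ↦ -3·1·6·2 = -36
  3*Z**2 ↦ 3·1·1·4 = 12
Sum: F(1, 6, 2) = (1) + (6) + (4) + (108) + (-36) + (12) = 95.
Reducing mod 7: 95 ≡ 4 (mod 7).
Since F(a, b, c) ≡ 4 ≠ 0 (mod 7), P does NOT lie on the curve.


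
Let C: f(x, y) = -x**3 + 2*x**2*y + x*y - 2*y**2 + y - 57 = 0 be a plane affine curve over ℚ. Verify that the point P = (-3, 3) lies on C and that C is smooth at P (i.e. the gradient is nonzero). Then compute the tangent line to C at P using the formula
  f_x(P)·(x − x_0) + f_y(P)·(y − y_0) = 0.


Tangent line at P: -60*x + 4*y - 192 = 0.

Step 1: f(-3, 3) = 0, so P lies on C.
Step 2: partial derivatives
  f_x(x, y) = -3*x**2 + 4*x*y + y, f_y(x, y) = 2*x**2 + x - 4*y + 1.
  f_x(P) = -60, f_y(P) = 4 (gradient nonzero, so P is smooth).
Step 3: tangent line at P: -60·(x − -3) + 4·(y − 3) = 0.
Expanding: -60*x + 4*y - 192 = 0.


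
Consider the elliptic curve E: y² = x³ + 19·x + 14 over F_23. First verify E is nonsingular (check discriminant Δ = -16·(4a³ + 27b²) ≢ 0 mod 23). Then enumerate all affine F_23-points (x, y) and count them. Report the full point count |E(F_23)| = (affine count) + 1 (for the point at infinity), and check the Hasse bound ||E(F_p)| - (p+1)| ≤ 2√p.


Affine points = {(3, 11), (3, 12), (4, 4), (4, 19), (5, 2), (5, 21), (10, 10), (10, 13), (11, 6), (11, 17), (17, 11), (17, 12), (18, 1), (18, 22), (19, 9), (19, 14)}; affine count = 16; |E(F_23)| = 17.

Discriminant check: Δ ∝ 4a³ + 27b² = 4·19³ + 27·14² = 4·6859 + 27·196 ≡ 22 (mod 23). Nonzero ⇒ E is nonsingular.
For each x ∈ F_23, compute rhs = x³ + 19·x + 14 mod 23, then count y ∈ F_23 with y² ≡ rhs.
  x = 0: rhs = 14, matching y values: none (0 points).
  x = 1: rhs = 11, matching y values: none (0 points).
  x = 2: rhs = 14, matching y values: none (0 points).
  x = 3: rhs = 6, matching y values: 11, 12 (2 points).
  x = 4: rhs = 16, matching y values: 4, 19 (2 points).
  x = 5: rhs = 4, matching y values: 2, 21 (2 points).
  x = 6: rhs = 22, matching y values: none (0 points).
  x = 7: rhs = 7, matching y values: none (0 points).
  x = 8: rhs = 11, matching y values: none (0 points).
  x = 9: rhs = 17, matching y values: none (0 points).
  x = 10: rhs = 8, matching y values: 10, 13 (2 points).
  x = 11: rhs = 13, matching y values: 6, 17 (2 points).
  x = 12: rhs = 15, matching y values: none (0 points).
  x = 13: rhs = 20, matching y values: none (0 points).
  x = 14: rhs = 11, matching y values: none (0 points).
  x = 15: rhs = 17, matching y values: none (0 points).
  x = 16: rhs = 21, matching y values: none (0 points).
  x = 17: rhs = 6, matching y values: 11, 12 (2 points).
  x = 18: rhs = 1, matching y values: 1, 22 (2 points).
  x = 19: rhs = 12, matching y values: 9, 14 (2 points).
  x = 20: rhs = 22, matching y values: none (0 points).
  x = 21: rhs = 14, matching y values: none (0 points).
  x = 22: rhs = 17, matching y values: none (0 points).
Total affine count: 16.
Full point count |E(F_23)| = 16 + 1 = 17.
Hasse bound: |17 − (23+1)| = |-7| = 7 ≤ 2√23 ≈ 9.5917 ✓.


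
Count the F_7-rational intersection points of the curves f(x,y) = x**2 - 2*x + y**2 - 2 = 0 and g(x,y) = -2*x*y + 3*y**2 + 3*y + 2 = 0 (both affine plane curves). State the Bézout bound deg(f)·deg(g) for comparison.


Common zeros: {(4, 1)}; count = 1; Bézout bound = 4.

deg(f) = 2, deg(g) = 2, so Bézout bound = 4.
Scan x ∈ F_7. For each x, list the y ∈ F_7 with f(x, y) ≡ 0 and those with g(x, y) ≡ 0 (mod 7); the common zeros in that column are the intersection.
  x = 0: f ≡ 0 at y ∈ {3, 4}; g ≡ 0 at y ∈ ∅; common: ∅.
  x = 1: f ≡ 0 at y ∈ ∅; g ≡ 0 at y ∈ ∅; common: ∅.
  x = 2: f ≡ 0 at y ∈ {3, 4}; g ≡ 0 at y ∈ ∅; common: ∅.
  x = 3: f ≡ 0 at y ∈ ∅; g ≡ 0 at y ∈ ∅; common: ∅.
  x = 4: f ≡ 0 at y ∈ {1, 6}; g ≡ 0 at y ∈ {1, 3}; common: {1}.
  x = 5: f ≡ 0 at y ∈ {1, 6}; g ≡ 0 at y ∈ {2, 5}; common: ∅.
  x = 6: f ≡ 0 at y ∈ ∅; g ≡ 0 at y ∈ {4, 6}; common: ∅.
Collecting: common zeros = {(4, 1)}, so the count is 1.
Comparison with the Bézout bound: 1 ≤ 4 = deg(f)·deg(g), as expected for curves with no common component (the affine F_7-count falls short of the bound because intersections may lie at infinity, over extension fields, or carry multiplicity).


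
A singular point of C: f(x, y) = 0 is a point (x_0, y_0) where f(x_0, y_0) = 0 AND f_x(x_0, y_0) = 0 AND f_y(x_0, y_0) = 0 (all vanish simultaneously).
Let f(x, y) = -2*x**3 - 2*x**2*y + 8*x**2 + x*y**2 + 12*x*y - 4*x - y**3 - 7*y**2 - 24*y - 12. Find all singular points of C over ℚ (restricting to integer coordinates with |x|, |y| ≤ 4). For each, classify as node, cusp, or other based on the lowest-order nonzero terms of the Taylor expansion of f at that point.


Singular points: {(2, -2)}; classification: cusp.

Compute partial derivatives:
  f_x = -6*x**2 - 4*x*y + 16*x + y**2 + 12*y - 4.
  f_y = -2*x**2 + 2*x*y + 12*x - 3*y**2 - 14*y - 24.
Scan x_0 ∈ {−4, ..., 4}. For each x_0, f_y(x_0, y) is a polynomial in y; find its integer roots y ∈ {−4, ..., 4}, then test f_x and f at those candidates.
  x = -4: f_y(-4, y) = -3*y**2 - 22*y - 104; no integer root y with |y| ≤ 4.
  x = -3: f_y(-3, y) = -3*y**2 - 20*y - 78; no integer root y with |y| ≤ 4.
  x = -2: f_y(-2, y) = -3*y**2 - 18*y - 56; no integer root y with |y| ≤ 4.
  x = -1: f_y(-1, y) = -3*y**2 - 16*y - 38; no integer root y with |y| ≤ 4.
  x = 0: f_y(0, y) = -3*y**2 - 14*y - 24; no integer root y with |y| ≤ 4.
  x = 1: f_y(1, y) = -3*y**2 - 12*y - 14; no integer root y with |y| ≤ 4.
  x = 2: f_y(2, y) = -3*y**2 - 10*y - 8; vanishes at y ∈ {-2}. (2, -2): f_x = 0, f = 0 — SINGULAR.
  x = 3: f_y(3, y) = -3*y**2 - 8*y - 6; no integer root y with |y| ≤ 4.
  x = 4: f_y(4, y) = -3*y**2 - 6*y - 8; no integer root y with |y| ≤ 4.
Only singular point on the grid: (2, -2).
Classify: substitute x = 2 + u, y = -2 + v and expand: f = -2*u**3 - 2*u**2*v + u*v**2 - v**3 + v**2.
No constant or linear terms (consistent with a singular point). Quadratic part: v**2. Cubic part: -2*u**3 - 2*u**2*v + u*v**2 - v**3.
The quadratic part v**2 is a perfect square, so there is a single (double) tangent line v = 0, i.e. y = -2. Restricting the cubic part to that line (v = 0) leaves -2*u**3 ≠ 0, so f is not divisible by v and the branch is v² ≈ 2*u**3 to lowest order — this is a cusp.
Classification: cusp.


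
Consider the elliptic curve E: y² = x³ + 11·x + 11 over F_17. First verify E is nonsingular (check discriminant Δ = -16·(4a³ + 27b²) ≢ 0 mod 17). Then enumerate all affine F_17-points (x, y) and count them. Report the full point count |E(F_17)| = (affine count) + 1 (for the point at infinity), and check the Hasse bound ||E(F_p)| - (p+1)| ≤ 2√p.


Affine points = {(4, 0), (5, 2), (5, 15), (6, 2), (6, 15), (8, 4), (8, 13), (10, 4), (10, 13), (11, 1), (11, 16), (12, 1), (12, 16), (14, 6), (14, 11), (15, 7), (15, 10), (16, 4), (16, 13)}; affine count = 19; |E(F_17)| = 20.

Discriminant check: Δ ∝ 4a³ + 27b² = 4·11³ + 27·11² = 4·1331 + 27·121 ≡ 6 (mod 17). Nonzero ⇒ E is nonsingular.
For each x ∈ F_17, compute rhs = x³ + 11·x + 11 mod 17, then count y ∈ F_17 with y² ≡ rhs.
  x = 0: rhs = 11, matching y values: none (0 points).
  x = 1: rhs = 6, matching y values: none (0 points).
  x = 2: rhs = 7, matching y values: none (0 points).
  x = 3: rhs = 3, matching y values: none (0 points).
  x = 4: rhs = 0, matching y values: 0 (1 points).
  x = 5: rhs = 4, matching y values: 2, 15 (2 points).
  x = 6: rhs = 4, matching y values: 2, 15 (2 points).
  x = 7: rhs = 6, matching y values: none (0 points).
  x = 8: rhs = 16, matching y values: 4, 13 (2 points).
  x = 9: rhs = 6, matching y values: none (0 points).
  x = 10: rhs = 16, matching y values: 4, 13 (2 points).
  x = 11: rhs = 1, matching y values: 1, 16 (2 points).
  x = 12: rhs = 1, matching y values: 1, 16 (2 points).
  x = 13: rhs = 5, matching y values: none (0 points).
  x = 14: rhs = 2, matching y values: 6, 11 (2 points).
  x = 15: rhs = 15, matching y values: 7, 10 (2 points).
  x = 16: rhs = 16, matching y values: 4, 13 (2 points).
Total affine count: 19.
Full point count |E(F_17)| = 19 + 1 = 20.
Hasse bound: |20 − (17+1)| = |2| = 2 ≤ 2√17 ≈ 8.2462 ✓.


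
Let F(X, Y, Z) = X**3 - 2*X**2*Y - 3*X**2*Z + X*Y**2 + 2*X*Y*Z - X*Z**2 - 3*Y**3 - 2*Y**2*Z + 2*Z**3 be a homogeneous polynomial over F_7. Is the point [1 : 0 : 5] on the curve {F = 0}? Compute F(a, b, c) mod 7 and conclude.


F(1,0,5) ≡ 1 (mod 7); P is NOT on the curve.

Evaluate F(1, 0, 5) term-by-term (mod 7).
  X**3 ↦ 1·1·1·1 = 1
  -2*X**2*Y ↦ -2·1·0·1 = 0
  -3*X**2*Z ↦ -3·1·1·5 = -15
  X*Y**2 ↦ 1·1·0·1 = 0
  2*X*Y*Z ↦ 2·1·0·5 = 0
  -X*Z**2 ↦ -1·1·1·25 = -25
  -3*Y**3 ↦ -3·1·0·1 = 0
  -2*Y**2*Z ↦ -2·1·0·5 = 0
  2*Z**3 ↦ 2·1·1·125 = 250
Sum: F(1, 0, 5) = (1) + (0) + (-15) + (0) + (0) + (-25) + (0) + (0) + (250) = 211.
Reducing mod 7: 211 ≡ 1 (mod 7).
Since F(a, b, c) ≡ 1 ≠ 0 (mod 7), P does NOT lie on the curve.


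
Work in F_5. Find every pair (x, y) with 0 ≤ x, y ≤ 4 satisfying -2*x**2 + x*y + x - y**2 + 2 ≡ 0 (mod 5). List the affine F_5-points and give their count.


Affine F_5-points: {(1, 3)}; count = 1.

For each of the 25 pairs (x, y) ∈ F_5², evaluate f(x, y) mod 5. Record the zeros.
  x = 0: [0↦2, 1↦1, 2↦3, 3↦3, 4↦1]  zeros at y ∈ ∅
  x = 1: [0↦1, 1↦1, 2↦4, 3↦0, 4↦4]  zeros at y ∈ {3}
  x = 2: [0↦1, 1↦2, 2↦1, 3↦3, 4↦3]  zeros at y ∈ ∅
  x = 3: [0↦2, 1↦4, 2↦4, 3↦2, 4↦3]  zeros at y ∈ ∅
  x = 4: [0↦4, 1↦2, 2↦3, 3↦2, 4↦4]  zeros at y ∈ ∅
Collecting zeros: affine points = {(1, 3)}.
Total count |C(F_5)_aff| = 1.


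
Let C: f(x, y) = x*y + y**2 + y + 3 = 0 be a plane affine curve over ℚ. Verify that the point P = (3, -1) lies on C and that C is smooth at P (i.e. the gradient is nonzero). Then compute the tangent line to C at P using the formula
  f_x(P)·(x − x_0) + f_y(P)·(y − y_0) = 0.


Tangent line at P: -x + 2*y + 5 = 0.

Step 1: f(3, -1) = 0, so P lies on C.
Step 2: partial derivatives
  f_x(x, y) = y, f_y(x, y) = x + 2*y + 1.
  f_x(P) = -1, f_y(P) = 2 (gradient nonzero, so P is smooth).
Step 3: tangent line at P: -1·(x − 3) + 2·(y − -1) = 0.
Expanding: -x + 2*y + 5 = 0.


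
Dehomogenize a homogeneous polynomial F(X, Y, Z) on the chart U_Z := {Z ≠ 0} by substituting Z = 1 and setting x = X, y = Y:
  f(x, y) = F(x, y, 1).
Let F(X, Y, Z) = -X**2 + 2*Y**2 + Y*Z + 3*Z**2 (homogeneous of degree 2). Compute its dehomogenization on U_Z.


f(x, y) = -x**2 + 2*y**2 + y + 3

On U_Z we set Z = 1. Each monomial c·X^i·Y^j·Z^k in F becomes c·x^i·y^j·1^k = c·x^i·y^j.
Substituting Z = 1: F(X, Y, 1) = -x**2 + 2*y**2 + y + 3.
Note: deg(f) ≤ deg(F) = 2; strict inequality happens when F is divisible by Z (lost terms).


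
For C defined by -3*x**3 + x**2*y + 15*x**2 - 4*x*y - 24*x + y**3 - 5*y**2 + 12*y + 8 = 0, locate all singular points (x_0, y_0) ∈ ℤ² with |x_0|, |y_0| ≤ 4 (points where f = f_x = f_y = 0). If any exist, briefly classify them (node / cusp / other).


Singular points: {(2, 2)}; classification: node.

Compute partial derivatives:
  f_x = -9*x**2 + 2*x*y + 30*x - 4*y - 24.
  f_y = x**2 - 4*x + 3*y**2 - 10*y + 12.
Scan x_0 ∈ {−4, ..., 4}. For each x_0, f_y(x_0, y) is a polynomial in y; find its integer roots y ∈ {−4, ..., 4}, then test f_x and f at those candidates.
  x = -4: f_y(-4, y) = 3*y**2 - 10*y + 44; no integer root y with |y| ≤ 4.
  x = -3: f_y(-3, y) = 3*y**2 - 10*y + 33; no integer root y with |y| ≤ 4.
  x = -2: f_y(-2, y) = 3*y**2 - 10*y + 24; no integer root y with |y| ≤ 4.
  x = -1: f_y(-1, y) = 3*y**2 - 10*y + 17; no integer root y with |y| ≤ 4.
  x = 0: f_y(0, y) = 3*y**2 - 10*y + 12; no integer root y with |y| ≤ 4.
  x = 1: f_y(1, y) = 3*y**2 - 10*y + 9; no integer root y with |y| ≤ 4.
  x = 2: f_y(2, y) = 3*y**2 - 10*y + 8; vanishes at y ∈ {2}. (2, 2): f_x = 0, f = 0 — SINGULAR.
  x = 3: f_y(3, y) = 3*y**2 - 10*y + 9; no integer root y with |y| ≤ 4.
  x = 4: f_y(4, y) = 3*y**2 - 10*y + 12; no integer root y with |y| ≤ 4.
Only singular point on the grid: (2, 2).
Classify: substitute x = 2 + u, y = 2 + v and expand: f = -3*u**3 + u**2*v - u**2 + v**3 + v**2.
No constant or linear terms (consistent with a singular point). Quadratic part: -u**2 + v**2. Cubic part: -3*u**3 + u**2*v + v**3.
The quadratic part v**2 - u**2 = (v − u)(v + u) splits into two distinct linear factors, so there are two distinct tangent lines y − 2 = ±(x − 2) — this is a node (ordinary double point).
Classification: node.


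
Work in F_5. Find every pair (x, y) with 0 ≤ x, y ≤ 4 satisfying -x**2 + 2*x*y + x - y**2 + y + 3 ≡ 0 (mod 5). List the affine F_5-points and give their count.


Affine F_5-points: {(1, 1), (1, 2), (2, 1), (2, 4), (4, 2)}; count = 5.

For each of the 25 pairs (x, y) ∈ F_5², evaluate f(x, y) mod 5. Record the zeros.
  x = 0: [0↦3, 1↦3, 2↦1, 3↦2, 4↦1]  zeros at y ∈ ∅
  x = 1: [0↦3, 1↦0, 2↦0, 3↦3, 4↦4]  zeros at y ∈ {1, 2}
  x = 2: [0↦1, 1↦0, 2↦2, 3↦2, 4↦0]  zeros at y ∈ {1, 4}
  x = 3: [0↦2, 1↦3, 2↦2, 3↦4, 4↦4]  zeros at y ∈ ∅
  x = 4: [0↦1, 1↦4, 2↦0, 3↦4, 4↦1]  zeros at y ∈ {2}
Collecting zeros: affine points = {(1, 1), (1, 2), (2, 1), (2, 4), (4, 2)}.
Total count |C(F_5)_aff| = 5.


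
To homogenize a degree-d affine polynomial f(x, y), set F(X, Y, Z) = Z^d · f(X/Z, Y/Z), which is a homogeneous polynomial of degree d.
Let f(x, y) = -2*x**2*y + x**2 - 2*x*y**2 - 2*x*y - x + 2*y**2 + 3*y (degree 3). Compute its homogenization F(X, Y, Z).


F(X, Y, Z) = -2*X**2*Y + X**2*Z - 2*X*Y**2 - 2*X*Y*Z - X*Z**2 + 2*Y**2*Z + 3*Y*Z**2

deg(f) = 3.
Substitute x = X/Z, y = Y/Z into f, then multiply by Z^3.
  monomial -2·x^2·y^1 ↦ -2·X^2·Y^1·Z^0.
  monomial 1·x^2·y^0 ↦ 1·X^2·Y^0·Z^1.
  monomial -2·x^1·y^2 ↦ -2·X^1·Y^2·Z^0.
  monomial -2·x^1·y^1 ↦ -2·X^1·Y^1·Z^1.
  monomial -1·x^1·y^0 ↦ -1·X^1·Y^0·Z^2.
  monomial 2·x^0·y^2 ↦ 2·X^0·Y^2·Z^1.
  monomial 3·x^0·y^1 ↦ 3·X^0·Y^1·Z^2.
Collecting: F(X, Y, Z) = -2*X**2*Y + X**2*Z - 2*X*Y**2 - 2*X*Y*Z - X*Z**2 + 2*Y**2*Z + 3*Y*Z**2.


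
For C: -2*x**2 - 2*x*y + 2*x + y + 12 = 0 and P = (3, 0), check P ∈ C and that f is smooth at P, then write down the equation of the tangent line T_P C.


Tangent line at P: -10*x - 5*y + 30 = 0.

Step 1: f(3, 0) = 0, so P lies on C.
Step 2: partial derivatives
  f_x(x, y) = -4*x - 2*y + 2, f_y(x, y) = 1 - 2*x.
  f_x(P) = -10, f_y(P) = -5 (gradient nonzero, so P is smooth).
Step 3: tangent line at P: -10·(x − 3) + -5·(y − 0) = 0.
Expanding: -10*x - 5*y + 30 = 0.


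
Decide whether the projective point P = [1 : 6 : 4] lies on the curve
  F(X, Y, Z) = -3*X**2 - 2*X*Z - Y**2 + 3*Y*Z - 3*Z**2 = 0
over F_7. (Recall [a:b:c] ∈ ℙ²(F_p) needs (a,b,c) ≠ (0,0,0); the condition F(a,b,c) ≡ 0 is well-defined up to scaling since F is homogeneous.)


F(1,6,4) ≡ 5 (mod 7); P is NOT on the curve.

Evaluate F(1, 6, 4) term-by-term (mod 7).
  -3*X**2 ↦ -3·1·1·1 = -3
  -2*X*Z ↦ -2·1·1·4 = -8
  -Y**2 ↦ -1·1·36·1 = -36
  3*Y*Z ↦ 3·1·6·4 = 72
  -3*Z**2 ↦ -3·1·1·16 = -48
Sum: F(1, 6, 4) = (-3) + (-8) + (-36) + (72) + (-48) = -23.
Reducing mod 7: -23 ≡ 5 (mod 7).
Since F(a, b, c) ≡ 5 ≠ 0 (mod 7), P does NOT lie on the curve.


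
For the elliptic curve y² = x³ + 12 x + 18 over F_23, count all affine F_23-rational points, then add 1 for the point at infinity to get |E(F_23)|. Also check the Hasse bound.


Affine points = {(0, 8), (0, 15), (1, 10), (1, 13), (2, 2), (2, 21), (3, 9), (3, 14), (7, 10), (7, 13), (9, 2), (9, 21), (11, 3), (11, 20), (12, 2), (12, 21), (13, 5), (13, 18), (14, 3), (14, 20), (15, 10), (15, 13), (17, 11), (17, 12), (20, 1), (20, 22), (21, 3), (21, 20)}; affine count = 28; |E(F_23)| = 29.

Discriminant check: Δ ∝ 4a³ + 27b² = 4·12³ + 27·18² = 4·1728 + 27·324 ≡ 20 (mod 23). Nonzero ⇒ E is nonsingular.
For each x ∈ F_23, compute rhs = x³ + 12·x + 18 mod 23, then count y ∈ F_23 with y² ≡ rhs.
  x = 0: rhs = 18, matching y values: 8, 15 (2 points).
  x = 1: rhs = 8, matching y values: 10, 13 (2 points).
  x = 2: rhs = 4, matching y values: 2, 21 (2 points).
  x = 3: rhs = 12, matching y values: 9, 14 (2 points).
  x = 4: rhs = 15, matching y values: none (0 points).
  x = 5: rhs = 19, matching y values: none (0 points).
  x = 6: rhs = 7, matching y values: none (0 points).
  x = 7: rhs = 8, matching y values: 10, 13 (2 points).
  x = 8: rhs = 5, matching y values: none (0 points).
  x = 9: rhs = 4, matching y values: 2, 21 (2 points).
  x = 10: rhs = 11, matching y values: none (0 points).
  x = 11: rhs = 9, matching y values: 3, 20 (2 points).
  x = 12: rhs = 4, matching y values: 2, 21 (2 points).
  x = 13: rhs = 2, matching y values: 5, 18 (2 points).
  x = 14: rhs = 9, matching y values: 3, 20 (2 points).
  x = 15: rhs = 8, matching y values: 10, 13 (2 points).
  x = 16: rhs = 5, matching y values: none (0 points).
  x = 17: rhs = 6, matching y values: 11, 12 (2 points).
  x = 18: rhs = 17, matching y values: none (0 points).
  x = 19: rhs = 21, matching y values: none (0 points).
  x = 20: rhs = 1, matching y values: 1, 22 (2 points).
  x = 21: rhs = 9, matching y values: 3, 20 (2 points).
  x = 22: rhs = 5, matching y values: none (0 points).
Total affine count: 28.
Full point count |E(F_23)| = 28 + 1 = 29.
Hasse bound: |29 − (23+1)| = |5| = 5 ≤ 2√23 ≈ 9.5917 ✓.


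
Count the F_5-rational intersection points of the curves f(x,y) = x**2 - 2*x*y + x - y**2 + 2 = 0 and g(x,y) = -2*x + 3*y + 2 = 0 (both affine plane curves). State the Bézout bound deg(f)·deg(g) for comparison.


Common zeros: ∅; count = 0; Bézout bound = 2.

deg(f) = 2, deg(g) = 1, so Bézout bound = 2.
Scan x ∈ F_5. For each x, list the y ∈ F_5 with f(x, y) ≡ 0 and those with g(x, y) ≡ 0 (mod 5); the common zeros in that column are the intersection.
  x = 0: f ≡ 0 at y ∈ ∅; g ≡ 0 at y ∈ {1}; common: ∅.
  x = 1: f ≡ 0 at y ∈ {4}; g ≡ 0 at y ∈ {0}; common: ∅.
  x = 2: f ≡ 0 at y ∈ ∅; g ≡ 0 at y ∈ {4}; common: ∅.
  x = 3: f ≡ 0 at y ∈ ∅; g ≡ 0 at y ∈ {3}; common: ∅.
  x = 4: f ≡ 0 at y ∈ ∅; g ≡ 0 at y ∈ {2}; common: ∅.
Collecting: common zeros = ∅, so the count is 0.
Comparison with the Bézout bound: 0 ≤ 2 = deg(f)·deg(g), as expected for curves with no common component (the affine F_5-count falls short of the bound because intersections may lie at infinity, over extension fields, or carry multiplicity).


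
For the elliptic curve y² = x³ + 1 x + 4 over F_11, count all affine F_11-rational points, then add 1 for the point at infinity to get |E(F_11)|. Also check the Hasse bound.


Affine points = {(0, 2), (0, 9), (2, 5), (2, 6), (3, 1), (3, 10), (9, 4), (9, 7)}; affine count = 8; |E(F_11)| = 9.

Discriminant check: Δ ∝ 4a³ + 27b² = 4·1³ + 27·4² = 4·1 + 27·16 ≡ 7 (mod 11). Nonzero ⇒ E is nonsingular.
For each x ∈ F_11, compute rhs = x³ + 1·x + 4 mod 11, then count y ∈ F_11 with y² ≡ rhs.
  x = 0: rhs = 4, matching y values: 2, 9 (2 points).
  x = 1: rhs = 6, matching y values: none (0 points).
  x = 2: rhs = 3, matching y values: 5, 6 (2 points).
  x = 3: rhs = 1, matching y values: 1, 10 (2 points).
  x = 4: rhs = 6, matching y values: none (0 points).
  x = 5: rhs = 2, matching y values: none (0 points).
  x = 6: rhs = 6, matching y values: none (0 points).
  x = 7: rhs = 2, matching y values: none (0 points).
  x = 8: rhs = 7, matching y values: none (0 points).
  x = 9: rhs = 5, matching y values: 4, 7 (2 points).
  x = 10: rhs = 2, matching y values: none (0 points).
Total affine count: 8.
Full point count |E(F_11)| = 8 + 1 = 9.
Hasse bound: |9 − (11+1)| = |-3| = 3 ≤ 2√11 ≈ 6.6332 ✓.


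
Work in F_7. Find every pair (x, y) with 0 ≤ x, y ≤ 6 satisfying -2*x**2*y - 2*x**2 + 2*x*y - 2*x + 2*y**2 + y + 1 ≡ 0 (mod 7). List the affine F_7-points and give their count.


Affine F_7-points: {(0, 5), (1, 1), (1, 2), (3, 4), (3, 5), (4, 2), (4, 6), (6, 1), (6, 4)}; count = 9.

For each of the 49 pairs (x, y) ∈ F_7², evaluate f(x, y) mod 7. Record the zeros.
  x = 0: [0↦1, 1↦4, 2↦4, 3↦1, 4↦2, 5↦0, 6↦2]  zeros at y ∈ {5}
  x = 1: [0↦4, 1↦0, 2↦0, 3↦4, 4↦5, 5↦3, 6↦5]  zeros at y ∈ {1, 2}
  x = 2: [0↦3, 1↦2, 2↦5, 3↦5, 4↦2, 5↦3, 6↦1]  zeros at y ∈ ∅
  x = 3: [0↦5, 1↦3, 2↦5, 3↦4, 4↦0, 5↦0, 6↦4]  zeros at y ∈ {4, 5}
  x = 4: [0↦3, 1↦3, 2↦0, 3↦1, 4↦6, 5↦1, 6↦0]  zeros at y ∈ {2, 6}
  x = 5: [0↦4, 1↦2, 2↦4, 3↦3, 4↦6, 5↦6, 6↦3]  zeros at y ∈ ∅
  x = 6: [0↦1, 1↦0, 2↦3, 3↦3, 4↦0, 5↦1, 6↦6]  zeros at y ∈ {1, 4}
Collecting zeros: affine points = {(0, 5), (1, 1), (1, 2), (3, 4), (3, 5), (4, 2), (4, 6), (6, 1), (6, 4)}.
Total count |C(F_7)_aff| = 9.


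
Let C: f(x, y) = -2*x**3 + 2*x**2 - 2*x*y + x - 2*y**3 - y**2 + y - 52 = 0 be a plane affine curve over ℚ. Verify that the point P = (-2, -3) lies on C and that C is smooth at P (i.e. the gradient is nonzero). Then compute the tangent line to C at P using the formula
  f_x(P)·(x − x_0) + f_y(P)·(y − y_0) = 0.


Tangent line at P: -25*x - 43*y - 179 = 0.

Step 1: f(-2, -3) = 0, so P lies on C.
Step 2: partial derivatives
  f_x(x, y) = -6*x**2 + 4*x - 2*y + 1, f_y(x, y) = -2*x - 6*y**2 - 2*y + 1.
  f_x(P) = -25, f_y(P) = -43 (gradient nonzero, so P is smooth).
Step 3: tangent line at P: -25·(x − -2) + -43·(y − -3) = 0.
Expanding: -25*x - 43*y - 179 = 0.


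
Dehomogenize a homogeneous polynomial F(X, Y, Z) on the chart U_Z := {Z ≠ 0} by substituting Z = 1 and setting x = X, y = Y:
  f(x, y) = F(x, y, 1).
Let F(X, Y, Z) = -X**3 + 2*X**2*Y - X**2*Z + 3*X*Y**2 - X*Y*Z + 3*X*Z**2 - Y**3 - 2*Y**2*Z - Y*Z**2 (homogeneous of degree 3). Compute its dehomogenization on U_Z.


f(x, y) = -x**3 + 2*x**2*y - x**2 + 3*x*y**2 - x*y + 3*x - y**3 - 2*y**2 - y

On U_Z we set Z = 1. Each monomial c·X^i·Y^j·Z^k in F becomes c·x^i·y^j·1^k = c·x^i·y^j.
Substituting Z = 1: F(X, Y, 1) = -x**3 + 2*x**2*y - x**2 + 3*x*y**2 - x*y + 3*x - y**3 - 2*y**2 - y.
Note: deg(f) ≤ deg(F) = 3; strict inequality happens when F is divisible by Z (lost terms).


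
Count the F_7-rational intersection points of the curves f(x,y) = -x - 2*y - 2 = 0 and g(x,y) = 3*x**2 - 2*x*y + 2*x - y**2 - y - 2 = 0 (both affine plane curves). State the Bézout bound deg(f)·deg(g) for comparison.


Common zeros: {(1, 2), (6, 3)}; count = 2; Bézout bound = 2.

deg(f) = 1, deg(g) = 2, so Bézout bound = 2.
Scan x ∈ F_7. For each x, list the y ∈ F_7 with f(x, y) ≡ 0 and those with g(x, y) ≡ 0 (mod 7); the common zeros in that column are the intersection.
  x = 0: f ≡ 0 at y ∈ {6}; g ≡ 0 at y ∈ {3}; common: ∅.
  x = 1: f ≡ 0 at y ∈ {2}; g ≡ 0 at y ∈ {2}; common: {2}.
  x = 2: f ≡ 0 at y ∈ {5}; g ≡ 0 at y ∈ {0, 2}; common: ∅.
  x = 3: f ≡ 0 at y ∈ {1}; g ≡ 0 at y ∈ ∅; common: ∅.
  x = 4: f ≡ 0 at y ∈ {4}; g ≡ 0 at y ∈ ∅; common: ∅.
  x = 5: f ≡ 0 at y ∈ {0}; g ≡ 0 at y ∈ ∅; common: ∅.
  x = 6: f ≡ 0 at y ∈ {3}; g ≡ 0 at y ∈ {3, 5}; common: {3}.
Collecting: common zeros = {(1, 2), (6, 3)}, so the count is 2.
Comparison with the Bézout bound: 2 ≤ 2 = deg(f)·deg(g), as expected for curves with no common component (the bound is attained).


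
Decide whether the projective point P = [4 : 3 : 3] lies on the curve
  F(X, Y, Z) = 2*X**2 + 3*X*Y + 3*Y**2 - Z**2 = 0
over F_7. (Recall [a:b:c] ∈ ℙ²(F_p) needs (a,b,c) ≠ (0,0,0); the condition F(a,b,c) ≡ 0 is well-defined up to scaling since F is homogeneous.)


F(4,3,3) ≡ 2 (mod 7); P is NOT on the curve.

Evaluate F(4, 3, 3) term-by-term (mod 7).
  2*X**2 ↦ 2·16·1·1 = 32
  3*X*Y ↦ 3·4·3·1 = 36
  3*Y**2 ↦ 3·1·9·1 = 27
  -Z**2 ↦ -1·1·1·9 = -9
Sum: F(4, 3, 3) = (32) + (36) + (27) + (-9) = 86.
Reducing mod 7: 86 ≡ 2 (mod 7).
Since F(a, b, c) ≡ 2 ≠ 0 (mod 7), P does NOT lie on the curve.


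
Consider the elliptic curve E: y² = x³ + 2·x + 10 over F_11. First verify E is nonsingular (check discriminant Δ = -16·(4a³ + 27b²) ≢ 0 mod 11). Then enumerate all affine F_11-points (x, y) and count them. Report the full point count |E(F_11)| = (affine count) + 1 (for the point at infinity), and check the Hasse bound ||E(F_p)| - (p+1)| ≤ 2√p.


Affine points = {(2, 0), (4, 4), (4, 7), (7, 2), (7, 9), (9, 3), (9, 8)}; affine count = 7; |E(F_11)| = 8.

Discriminant check: Δ ∝ 4a³ + 27b² = 4·2³ + 27·10² = 4·8 + 27·100 ≡ 4 (mod 11). Nonzero ⇒ E is nonsingular.
For each x ∈ F_11, compute rhs = x³ + 2·x + 10 mod 11, then count y ∈ F_11 with y² ≡ rhs.
  x = 0: rhs = 10, matching y values: none (0 points).
  x = 1: rhs = 2, matching y values: none (0 points).
  x = 2: rhs = 0, matching y values: 0 (1 points).
  x = 3: rhs = 10, matching y values: none (0 points).
  x = 4: rhs = 5, matching y values: 4, 7 (2 points).
  x = 5: rhs = 2, matching y values: none (0 points).
  x = 6: rhs = 7, matching y values: none (0 points).
  x = 7: rhs = 4, matching y values: 2, 9 (2 points).
  x = 8: rhs = 10, matching y values: none (0 points).
  x = 9: rhs = 9, matching y values: 3, 8 (2 points).
  x = 10: rhs = 7, matching y values: none (0 points).
Total affine count: 7.
Full point count |E(F_11)| = 7 + 1 = 8.
Hasse bound: |8 − (11+1)| = |-4| = 4 ≤ 2√11 ≈ 6.6332 ✓.


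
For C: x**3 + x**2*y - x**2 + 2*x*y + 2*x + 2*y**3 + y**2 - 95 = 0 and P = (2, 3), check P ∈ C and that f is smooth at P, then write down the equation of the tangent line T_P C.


Tangent line at P: 28*x + 68*y - 260 = 0.

Step 1: f(2, 3) = 0, so P lies on C.
Step 2: partial derivatives
  f_x(x, y) = 3*x**2 + 2*x*y - 2*x + 2*y + 2, f_y(x, y) = x**2 + 2*x + 6*y**2 + 2*y.
  f_x(P) = 28, f_y(P) = 68 (gradient nonzero, so P is smooth).
Step 3: tangent line at P: 28·(x − 2) + 68·(y − 3) = 0.
Expanding: 28*x + 68*y - 260 = 0.


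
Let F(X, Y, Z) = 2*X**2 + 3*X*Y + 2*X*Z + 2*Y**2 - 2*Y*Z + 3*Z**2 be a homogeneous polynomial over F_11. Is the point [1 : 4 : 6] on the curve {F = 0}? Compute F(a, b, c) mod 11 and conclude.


F(1,4,6) ≡ 8 (mod 11); P is NOT on the curve.

Evaluate F(1, 4, 6) term-by-term (mod 11).
  2*X**2 ↦ 2·1·1·1 = 2
  3*X*Y ↦ 3·1·4·1 = 12
  2*X*Z ↦ 2·1·1·6 = 12
  2*Y**2 ↦ 2·1·16·1 = 32
  -2*Y*Z ↦ -2·1·4·6 = -48
  3*Z**2 ↦ 3·1·1·36 = 108
Sum: F(1, 4, 6) = (2) + (12) + (12) + (32) + (-48) + (108) = 118.
Reducing mod 11: 118 ≡ 8 (mod 11).
Since F(a, b, c) ≡ 8 ≠ 0 (mod 11), P does NOT lie on the curve.


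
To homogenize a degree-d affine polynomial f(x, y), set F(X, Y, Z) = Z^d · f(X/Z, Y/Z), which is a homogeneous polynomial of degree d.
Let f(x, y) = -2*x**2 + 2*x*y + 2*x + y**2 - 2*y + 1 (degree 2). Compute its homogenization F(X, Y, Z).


F(X, Y, Z) = -2*X**2 + 2*X*Y + 2*X*Z + Y**2 - 2*Y*Z + Z**2

deg(f) = 2.
Substitute x = X/Z, y = Y/Z into f, then multiply by Z^2.
  monomial -2·x^2·y^0 ↦ -2·X^2·Y^0·Z^0.
  monomial 2·x^1·y^1 ↦ 2·X^1·Y^1·Z^0.
  monomial 2·x^1·y^0 ↦ 2·X^1·Y^0·Z^1.
  monomial 1·x^0·y^2 ↦ 1·X^0·Y^2·Z^0.
  monomial -2·x^0·y^1 ↦ -2·X^0·Y^1·Z^1.
  monomial 1·x^0·y^0 ↦ 1·X^0·Y^0·Z^2.
Collecting: F(X, Y, Z) = -2*X**2 + 2*X*Y + 2*X*Z + Y**2 - 2*Y*Z + Z**2.


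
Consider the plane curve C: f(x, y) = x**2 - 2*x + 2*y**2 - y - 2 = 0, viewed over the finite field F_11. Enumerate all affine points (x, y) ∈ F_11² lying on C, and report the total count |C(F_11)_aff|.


Affine F_11-points: {(1, 7), (1, 10), (3, 8), (3, 9), (6, 0), (6, 6), (7, 0), (7, 6), (10, 8), (10, 9)}; count = 10.

For each of the 121 pairs (x, y) ∈ F_11², evaluate f(x, y) mod 11. Record the zeros.
  x = 0: [0↦9, 1↦10, 2↦4, 3↦2, 4↦4, 5↦10, 6↦9, 7↦1, 8↦8, 9↦8, 10↦1]  zeros at y ∈ ∅
  x = 1: [0↦8, 1↦9, 2↦3, 3↦1, 4↦3, 5↦9, 6↦8, 7↦0, 8↦7, 9↦7, 10↦0]  zeros at y ∈ {7, 10}
  x = 2: [0↦9, 1↦10, 2↦4, 3↦2, 4↦4, 5↦10, 6↦9, 7↦1, 8↦8, 9↦8, 10↦1]  zeros at y ∈ ∅
  x = 3: [0↦1, 1↦2, 2↦7, 3↦5, 4↦7, 5↦2, 6↦1, 7↦4, 8↦0, 9↦0, 10↦4]  zeros at y ∈ {8, 9}
  x = 4: [0↦6, 1↦7, 2↦1, 3↦10, 4↦1, 5↦7, 6↦6, 7↦9, 8↦5, 9↦5, 10↦9]  zeros at y ∈ ∅
  x = 5: [0↦2, 1↦3, 2↦8, 3↦6, 4↦8, 5↦3, 6↦2, 7↦5, 8↦1, 9↦1, 10↦5]  zeros at y ∈ ∅
  x = 6: [0↦0, 1↦1, 2↦6, 3↦4, 4↦6, 5↦1, 6↦0, 7↦3, 8↦10, 9↦10, 10↦3]  zeros at y ∈ {0, 6}
  x = 7: [0↦0, 1↦1, 2↦6, 3↦4, 4↦6, 5↦1, 6↦0, 7↦3, 8↦10, 9↦10, 10↦3]  zeros at y ∈ {0, 6}
  x = 8: [0↦2, 1↦3, 2↦8, 3↦6, 4↦8, 5↦3, 6↦2, 7↦5, 8↦1, 9↦1, 10↦5]  zeros at y ∈ ∅
  x = 9: [0↦6, 1↦7, 2↦1, 3↦10, 4↦1, 5↦7, 6↦6, 7↦9, 8↦5, 9↦5, 10↦9]  zeros at y ∈ ∅
  x = 10: [0↦1, 1↦2, 2↦7, 3↦5, 4↦7, 5↦2, 6↦1, 7↦4, 8↦0, 9↦0, 10↦4]  zeros at y ∈ {8, 9}
Collecting zeros: affine points = {(1, 7), (1, 10), (3, 8), (3, 9), (6, 0), (6, 6), (7, 0), (7, 6), (10, 8), (10, 9)}.
Total count |C(F_11)_aff| = 10.


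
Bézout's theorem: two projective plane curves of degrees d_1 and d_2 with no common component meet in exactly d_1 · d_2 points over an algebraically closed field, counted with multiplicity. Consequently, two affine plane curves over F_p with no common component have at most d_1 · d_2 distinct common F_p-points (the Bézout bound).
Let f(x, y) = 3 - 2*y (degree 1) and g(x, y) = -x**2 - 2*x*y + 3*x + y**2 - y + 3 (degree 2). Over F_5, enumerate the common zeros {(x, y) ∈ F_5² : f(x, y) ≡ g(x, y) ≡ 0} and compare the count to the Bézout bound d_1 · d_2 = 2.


Common zeros: {(0, 4)}; count = 1; Bézout bound = 2.

deg(f) = 1, deg(g) = 2, so Bézout bound = 2.
Scan x ∈ F_5. For each x, list the y ∈ F_5 with f(x, y) ≡ 0 and those with g(x, y) ≡ 0 (mod 5); the common zeros in that column are the intersection.
  x = 0: f ≡ 0 at y ∈ {4}; g ≡ 0 at y ∈ {2, 4}; common: {4}.
  x = 1: f ≡ 0 at y ∈ {4}; g ≡ 0 at y ∈ {0, 3}; common: ∅.
  x = 2: f ≡ 0 at y ∈ {4}; g ≡ 0 at y ∈ {0}; common: ∅.
  x = 3: f ≡ 0 at y ∈ {4}; g ≡ 0 at y ∈ ∅; common: ∅.
  x = 4: f ≡ 0 at y ∈ {4}; g ≡ 0 at y ∈ {2}; common: ∅.
Collecting: common zeros = {(0, 4)}, so the count is 1.
Comparison with the Bézout bound: 1 ≤ 2 = deg(f)·deg(g), as expected for curves with no common component (the affine F_5-count falls short of the bound because intersections may lie at infinity, over extension fields, or carry multiplicity).


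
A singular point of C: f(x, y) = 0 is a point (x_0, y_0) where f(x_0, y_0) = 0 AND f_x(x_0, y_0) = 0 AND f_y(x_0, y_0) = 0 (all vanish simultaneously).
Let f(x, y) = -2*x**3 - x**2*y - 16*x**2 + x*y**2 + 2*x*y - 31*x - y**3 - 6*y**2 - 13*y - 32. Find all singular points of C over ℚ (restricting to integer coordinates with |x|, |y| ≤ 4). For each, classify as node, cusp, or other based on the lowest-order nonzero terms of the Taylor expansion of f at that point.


Singular points: {(-2, -3)}; classification: node.

Compute partial derivatives:
  f_x = -6*x**2 - 2*x*y - 32*x + y**2 + 2*y - 31.
  f_y = -x**2 + 2*x*y + 2*x - 3*y**2 - 12*y - 13.
Scan x_0 ∈ {−4, ..., 4}. For each x_0, f_y(x_0, y) is a polynomial in y; find its integer roots y ∈ {−4, ..., 4}, then test f_x and f at those candidates.
  x = -4: f_y(-4, y) = -3*y**2 - 20*y - 37; no integer root y with |y| ≤ 4.
  x = -3: f_y(-3, y) = -3*y**2 - 18*y - 28; no integer root y with |y| ≤ 4.
  x = -2: f_y(-2, y) = -3*y**2 - 16*y - 21; vanishes at y ∈ {-3}. (-2, -3): f_x = 0, f = 0 — SINGULAR.
  x = -1: f_y(-1, y) = -3*y**2 - 14*y - 16; vanishes at y ∈ {-2}. (-1, -2): f_x = -9 ≠ 0.
  x = 0: f_y(0, y) = -3*y**2 - 12*y - 13; no integer root y with |y| ≤ 4.
  x = 1: f_y(1, y) = -3*y**2 - 10*y - 12; no integer root y with |y| ≤ 4.
  x = 2: f_y(2, y) = -3*y**2 - 8*y - 13; no integer root y with |y| ≤ 4.
  x = 3: f_y(3, y) = -3*y**2 - 6*y - 16; no integer root y with |y| ≤ 4.
  x = 4: f_y(4, y) = -3*y**2 - 4*y - 21; no integer root y with |y| ≤ 4.
Only singular point on the grid: (-2, -3).
Classify: substitute x = -2 + u, y = -3 + v and expand: f = -2*u**3 - u**2*v - u**2 + u*v**2 - v**3 + v**2.
No constant or linear terms (consistent with a singular point). Quadratic part: -u**2 + v**2. Cubic part: -2*u**3 - u**2*v + u*v**2 - v**3.
The quadratic part v**2 - u**2 = (v − u)(v + u) splits into two distinct linear factors, so there are two distinct tangent lines y − -3 = ±(x − -2) — this is a node (ordinary double point).
Classification: node.


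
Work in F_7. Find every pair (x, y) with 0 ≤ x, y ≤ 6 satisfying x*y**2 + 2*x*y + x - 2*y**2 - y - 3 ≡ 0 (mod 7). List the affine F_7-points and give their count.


Affine F_7-points: {(1, 4), (2, 5), (3, 0), (3, 2), (5, 1), (5, 3)}; count = 6.

For each of the 49 pairs (x, y) ∈ F_7², evaluate f(x, y) mod 7. Record the zeros.
  x = 0: [0↦4, 1↦1, 2↦1, 3↦4, 4↦3, 5↦5, 6↦3]  zeros at y ∈ ∅
  x = 1: [0↦5, 1↦5, 2↦3, 3↦6, 4↦0, 5↦6, 6↦3]  zeros at y ∈ {4}
  x = 2: [0↦6, 1↦2, 2↦5, 3↦1, 4↦4, 5↦0, 6↦3]  zeros at y ∈ {5}
  x = 3: [0↦0, 1↦6, 2↦0, 3↦3, 4↦1, 5↦1, 6↦3]  zeros at y ∈ {0, 2}
  x = 4: [0↦1, 1↦3, 2↦2, 3↦5, 4↦5, 5↦2, 6↦3]  zeros at y ∈ ∅
  x = 5: [0↦2, 1↦0, 2↦4, 3↦0, 4↦2, 5↦3, 6↦3]  zeros at y ∈ {1, 3}
  x = 6: [0↦3, 1↦4, 2↦6, 3↦2, 4↦6, 5↦4, 6↦3]  zeros at y ∈ ∅
Collecting zeros: affine points = {(1, 4), (2, 5), (3, 0), (3, 2), (5, 1), (5, 3)}.
Total count |C(F_7)_aff| = 6.


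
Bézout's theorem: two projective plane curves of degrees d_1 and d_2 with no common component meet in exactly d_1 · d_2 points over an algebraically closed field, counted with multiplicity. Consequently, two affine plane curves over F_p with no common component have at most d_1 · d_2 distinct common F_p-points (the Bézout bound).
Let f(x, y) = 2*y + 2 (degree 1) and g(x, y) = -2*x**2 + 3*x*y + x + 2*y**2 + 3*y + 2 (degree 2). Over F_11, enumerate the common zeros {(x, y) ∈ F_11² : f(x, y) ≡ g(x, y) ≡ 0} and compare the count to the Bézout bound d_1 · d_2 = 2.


Common zeros: {(2, 10), (8, 10)}; count = 2; Bézout bound = 2.

deg(f) = 1, deg(g) = 2, so Bézout bound = 2.
Scan x ∈ F_11. For each x, list the y ∈ F_11 with f(x, y) ≡ 0 and those with g(x, y) ≡ 0 (mod 11); the common zeros in that column are the intersection.
  x = 0: f ≡ 0 at y ∈ {10}; g ≡ 0 at y ∈ {7, 8}; common: ∅.
  x = 1: f ≡ 0 at y ∈ {10}; g ≡ 0 at y ∈ ∅; common: ∅.
  x = 2: f ≡ 0 at y ∈ {10}; g ≡ 0 at y ∈ {2, 10}; common: {10}.
  x = 3: f ≡ 0 at y ∈ {10}; g ≡ 0 at y ∈ ∅; common: ∅.
  x = 4: f ≡ 0 at y ∈ {10}; g ≡ 0 at y ∈ {4, 5}; common: ∅.
  x = 5: f ≡ 0 at y ∈ {10}; g ≡ 0 at y ∈ ∅; common: ∅.
  x = 6: f ≡ 0 at y ∈ {10}; g ≡ 0 at y ∈ ∅; common: ∅.
  x = 7: f ≡ 0 at y ∈ {10}; g ≡ 0 at y ∈ {2, 8}; common: ∅.
  x = 8: f ≡ 0 at y ∈ {10}; g ≡ 0 at y ∈ {4, 10}; common: {10}.
  x = 9: f ≡ 0 at y ∈ {10}; g ≡ 0 at y ∈ ∅; common: ∅.
  x = 10: f ≡ 0 at y ∈ {10}; g ≡ 0 at y ∈ ∅; common: ∅.
Collecting: common zeros = {(2, 10), (8, 10)}, so the count is 2.
Comparison with the Bézout bound: 2 ≤ 2 = deg(f)·deg(g), as expected for curves with no common component (the bound is attained).
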